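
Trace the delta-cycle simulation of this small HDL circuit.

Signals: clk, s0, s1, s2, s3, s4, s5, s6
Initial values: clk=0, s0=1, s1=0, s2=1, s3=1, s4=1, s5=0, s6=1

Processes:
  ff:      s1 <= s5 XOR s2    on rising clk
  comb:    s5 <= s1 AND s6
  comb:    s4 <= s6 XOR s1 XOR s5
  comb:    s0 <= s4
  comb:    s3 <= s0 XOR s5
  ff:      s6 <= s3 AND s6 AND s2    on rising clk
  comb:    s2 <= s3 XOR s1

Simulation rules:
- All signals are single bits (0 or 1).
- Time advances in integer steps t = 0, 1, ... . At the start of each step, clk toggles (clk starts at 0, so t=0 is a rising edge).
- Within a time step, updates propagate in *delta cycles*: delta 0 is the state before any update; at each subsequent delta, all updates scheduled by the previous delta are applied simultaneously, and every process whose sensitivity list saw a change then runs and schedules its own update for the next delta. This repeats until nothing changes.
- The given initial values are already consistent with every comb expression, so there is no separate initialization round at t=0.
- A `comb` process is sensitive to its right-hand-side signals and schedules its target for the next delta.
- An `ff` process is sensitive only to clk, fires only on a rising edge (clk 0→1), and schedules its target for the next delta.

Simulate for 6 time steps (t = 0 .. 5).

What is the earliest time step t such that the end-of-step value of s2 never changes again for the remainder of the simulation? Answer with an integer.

[bits: s5,s4,s2,s1,s6,s0,clk,s3]
t=0: Δ0=01101101 Δ1=01101111 Δ2=01111111 Δ3=10011111 Δ4=11011010 Δ5=11111111 Δ6=11011110 Δ7=11111110 | 7Δ
t=1: Δ0=11111110 Δ1=11111100 | 1Δ
t=2: Δ0=11111100 Δ1=11111110 Δ2=11100110 Δ3=01000110 Δ4=00000111 Δ5=00100011 Δ6=00100010 Δ7=00000010 | 7Δ
t=3: Δ0=00000010 Δ1=00000000 | 1Δ
t=4: Δ0=00000000 Δ1=00000010 | 1Δ
t=5: Δ0=00000010 Δ1=00000000 | 1Δ

2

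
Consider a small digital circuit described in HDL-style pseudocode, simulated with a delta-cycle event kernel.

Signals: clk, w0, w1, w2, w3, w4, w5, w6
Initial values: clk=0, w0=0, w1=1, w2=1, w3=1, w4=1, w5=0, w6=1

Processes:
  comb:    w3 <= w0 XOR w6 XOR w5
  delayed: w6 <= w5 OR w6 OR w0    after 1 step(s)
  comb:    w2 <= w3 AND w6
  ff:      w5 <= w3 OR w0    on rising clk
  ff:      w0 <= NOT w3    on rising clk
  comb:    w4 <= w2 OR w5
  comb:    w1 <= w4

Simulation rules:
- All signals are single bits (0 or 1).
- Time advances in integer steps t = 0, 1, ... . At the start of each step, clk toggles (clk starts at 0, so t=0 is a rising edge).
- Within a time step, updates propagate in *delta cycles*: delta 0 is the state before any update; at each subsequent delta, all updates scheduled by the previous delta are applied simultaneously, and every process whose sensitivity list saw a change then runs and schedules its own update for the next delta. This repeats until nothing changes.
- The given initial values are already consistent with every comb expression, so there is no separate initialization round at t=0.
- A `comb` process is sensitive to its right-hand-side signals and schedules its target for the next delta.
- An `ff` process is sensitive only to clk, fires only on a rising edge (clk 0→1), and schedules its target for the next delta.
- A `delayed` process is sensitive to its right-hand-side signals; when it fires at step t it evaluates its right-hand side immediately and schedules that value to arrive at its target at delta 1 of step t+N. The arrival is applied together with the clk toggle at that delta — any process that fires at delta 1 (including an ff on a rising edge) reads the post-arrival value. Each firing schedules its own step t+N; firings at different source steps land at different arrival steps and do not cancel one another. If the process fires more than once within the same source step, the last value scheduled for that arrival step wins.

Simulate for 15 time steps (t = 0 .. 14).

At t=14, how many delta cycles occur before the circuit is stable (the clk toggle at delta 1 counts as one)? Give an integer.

[bits: w2,w6,w3,w0,w5,clk,w4,w1]
t=0: Δ0=11100011 Δ1=11100111 Δ2=11101111 Δ3=11001111 Δ4=01001111 | 4Δ
t=1: Δ0=01001111 Δ1=01001011 | 1Δ
t=2: Δ0=01001011 Δ1=01001111 Δ2=01010111 Δ3=01010101 Δ4=01010100 | 4Δ
t=3: Δ0=01010100 Δ1=01010000 | 1Δ
t=4: Δ0=01010000 Δ1=01010100 Δ2=01011100 Δ3=01111110 Δ4=11111111 | 4Δ
t=5: Δ0=11111111 Δ1=11111011 | 1Δ
t=6: Δ0=11111011 Δ1=11111111 Δ2=11101111 Δ3=11001111 Δ4=01001111 | 4Δ
t=7: Δ0=01001111 Δ1=01001011 | 1Δ
t=8: Δ0=01001011 Δ1=01001111 Δ2=01010111 Δ3=01010101 Δ4=01010100 | 4Δ
t=9: Δ0=01010100 Δ1=01010000 | 1Δ
t=10: Δ0=01010000 Δ1=01010100 Δ2=01011100 Δ3=01111110 Δ4=11111111 | 4Δ
t=11: Δ0=11111111 Δ1=11111011 | 1Δ
t=12: Δ0=11111011 Δ1=11111111 Δ2=11101111 Δ3=11001111 Δ4=01001111 | 4Δ
t=13: Δ0=01001111 Δ1=01001011 | 1Δ
t=14: Δ0=01001011 Δ1=01001111 Δ2=01010111 Δ3=01010101 Δ4=01010100 | 4Δ

4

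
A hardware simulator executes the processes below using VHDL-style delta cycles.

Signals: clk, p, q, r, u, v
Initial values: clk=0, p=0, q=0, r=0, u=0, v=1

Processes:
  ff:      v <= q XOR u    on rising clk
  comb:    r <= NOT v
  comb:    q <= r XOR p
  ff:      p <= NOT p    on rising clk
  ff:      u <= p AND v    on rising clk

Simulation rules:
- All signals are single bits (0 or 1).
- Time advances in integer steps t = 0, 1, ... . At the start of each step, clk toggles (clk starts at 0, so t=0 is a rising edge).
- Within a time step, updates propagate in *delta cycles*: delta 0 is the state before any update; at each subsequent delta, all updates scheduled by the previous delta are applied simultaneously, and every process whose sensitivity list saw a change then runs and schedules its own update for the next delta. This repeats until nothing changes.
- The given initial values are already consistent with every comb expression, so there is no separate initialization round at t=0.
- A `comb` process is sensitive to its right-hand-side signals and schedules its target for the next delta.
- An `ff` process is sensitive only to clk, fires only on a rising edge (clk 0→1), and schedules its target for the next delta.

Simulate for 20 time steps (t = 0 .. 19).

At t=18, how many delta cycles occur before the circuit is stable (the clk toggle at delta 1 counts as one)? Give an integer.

[bits: p,v,clk,u,r,q]
t=0: Δ0=010000 Δ1=011000 Δ2=101000 Δ3=101011 Δ4=101010 | 4Δ
t=1: Δ0=101010 Δ1=100010 | 1Δ
t=2: Δ0=100010 Δ1=101010 Δ2=001010 Δ3=001011 | 3Δ
t=3: Δ0=001011 Δ1=000011 | 1Δ
t=4: Δ0=000011 Δ1=001011 Δ2=111011 Δ3=111000 Δ4=111001 | 4Δ
t=5: Δ0=111001 Δ1=110001 | 1Δ
t=6: Δ0=110001 Δ1=111001 Δ2=011101 Δ3=011100 | 3Δ
t=7: Δ0=011100 Δ1=010100 | 1Δ
t=8: Δ0=010100 Δ1=011100 Δ2=111000 Δ3=111001 | 3Δ
t=9: Δ0=111001 Δ1=110001 | 1Δ
t=10: Δ0=110001 Δ1=111001 Δ2=011101 Δ3=011100 | 3Δ
t=11: Δ0=011100 Δ1=010100 | 1Δ
t=12: Δ0=010100 Δ1=011100 Δ2=111000 Δ3=111001 | 3Δ
t=13: Δ0=111001 Δ1=110001 | 1Δ
t=14: Δ0=110001 Δ1=111001 Δ2=011101 Δ3=011100 | 3Δ
t=15: Δ0=011100 Δ1=010100 | 1Δ
t=16: Δ0=010100 Δ1=011100 Δ2=111000 Δ3=111001 | 3Δ
t=17: Δ0=111001 Δ1=110001 | 1Δ
t=18: Δ0=110001 Δ1=111001 Δ2=011101 Δ3=011100 | 3Δ
t=19: Δ0=011100 Δ1=010100 | 1Δ

3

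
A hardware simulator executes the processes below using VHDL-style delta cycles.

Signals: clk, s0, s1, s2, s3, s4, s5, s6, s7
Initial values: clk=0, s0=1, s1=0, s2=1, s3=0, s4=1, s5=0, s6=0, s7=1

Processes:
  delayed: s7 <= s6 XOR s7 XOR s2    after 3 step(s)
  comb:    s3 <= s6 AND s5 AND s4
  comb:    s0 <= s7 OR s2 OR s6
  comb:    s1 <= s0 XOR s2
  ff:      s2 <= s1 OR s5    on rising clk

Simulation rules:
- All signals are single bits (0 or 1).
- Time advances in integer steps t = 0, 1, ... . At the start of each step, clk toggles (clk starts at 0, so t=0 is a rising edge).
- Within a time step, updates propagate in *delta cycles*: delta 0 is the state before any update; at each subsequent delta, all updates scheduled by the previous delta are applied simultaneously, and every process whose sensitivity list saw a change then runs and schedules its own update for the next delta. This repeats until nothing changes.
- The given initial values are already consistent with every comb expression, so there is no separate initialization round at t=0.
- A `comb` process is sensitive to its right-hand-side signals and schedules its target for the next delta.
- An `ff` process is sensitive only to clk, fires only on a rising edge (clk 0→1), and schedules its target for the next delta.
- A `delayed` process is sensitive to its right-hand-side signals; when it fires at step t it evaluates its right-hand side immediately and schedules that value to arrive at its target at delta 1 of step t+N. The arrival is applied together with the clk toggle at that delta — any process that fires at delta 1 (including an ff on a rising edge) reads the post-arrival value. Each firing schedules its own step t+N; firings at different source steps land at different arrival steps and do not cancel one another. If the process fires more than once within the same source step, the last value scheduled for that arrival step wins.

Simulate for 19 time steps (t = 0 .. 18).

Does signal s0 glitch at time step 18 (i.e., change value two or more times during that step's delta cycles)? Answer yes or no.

yes

t0.Δ0 s6=0 s3=0 s4=1 s0=1 s7=1 s1=0 clk=0 s2=1 s5=0
t0.Δ1 s6=0 s3=0 s4=1 s0=1 s7=1 s1=0 clk=1 s2=1 s5=0
t0.Δ2 s6=0 s3=0 s4=1 s0=1 s7=1 s1=0 clk=1 s2=0 s5=0
t0.Δ3 s6=0 s3=0 s4=1 s0=1 s7=1 s1=1 clk=1 s2=0 s5=0
t1.Δ0 s6=0 s3=0 s4=1 s0=1 s7=1 s1=1 clk=1 s2=0 s5=0
t1.Δ1 s6=0 s3=0 s4=1 s0=1 s7=1 s1=1 clk=0 s2=0 s5=0
t2.Δ0 s6=0 s3=0 s4=1 s0=1 s7=1 s1=1 clk=0 s2=0 s5=0
t2.Δ1 s6=0 s3=0 s4=1 s0=1 s7=1 s1=1 clk=1 s2=0 s5=0
t2.Δ2 s6=0 s3=0 s4=1 s0=1 s7=1 s1=1 clk=1 s2=1 s5=0
t2.Δ3 s6=0 s3=0 s4=1 s0=1 s7=1 s1=0 clk=1 s2=1 s5=0
t3.Δ0 s6=0 s3=0 s4=1 s0=1 s7=1 s1=0 clk=1 s2=1 s5=0
t3.Δ1 s6=0 s3=0 s4=1 s0=1 s7=1 s1=0 clk=0 s2=1 s5=0
t4.Δ0 s6=0 s3=0 s4=1 s0=1 s7=1 s1=0 clk=0 s2=1 s5=0
t4.Δ1 s6=0 s3=0 s4=1 s0=1 s7=1 s1=0 clk=1 s2=1 s5=0
t4.Δ2 s6=0 s3=0 s4=1 s0=1 s7=1 s1=0 clk=1 s2=0 s5=0
t4.Δ3 s6=0 s3=0 s4=1 s0=1 s7=1 s1=1 clk=1 s2=0 s5=0
t5.Δ0 s6=0 s3=0 s4=1 s0=1 s7=1 s1=1 clk=1 s2=0 s5=0
t5.Δ1 s6=0 s3=0 s4=1 s0=1 s7=0 s1=1 clk=0 s2=0 s5=0
t5.Δ2 s6=0 s3=0 s4=1 s0=0 s7=0 s1=1 clk=0 s2=0 s5=0
t5.Δ3 s6=0 s3=0 s4=1 s0=0 s7=0 s1=0 clk=0 s2=0 s5=0
t6.Δ0 s6=0 s3=0 s4=1 s0=0 s7=0 s1=0 clk=0 s2=0 s5=0
t6.Δ1 s6=0 s3=0 s4=1 s0=0 s7=0 s1=0 clk=1 s2=0 s5=0
t7.Δ0 s6=0 s3=0 s4=1 s0=0 s7=0 s1=0 clk=1 s2=0 s5=0
t7.Δ1 s6=0 s3=0 s4=1 s0=0 s7=1 s1=0 clk=0 s2=0 s5=0
t7.Δ2 s6=0 s3=0 s4=1 s0=1 s7=1 s1=0 clk=0 s2=0 s5=0
t7.Δ3 s6=0 s3=0 s4=1 s0=1 s7=1 s1=1 clk=0 s2=0 s5=0
t8.Δ0 s6=0 s3=0 s4=1 s0=1 s7=1 s1=1 clk=0 s2=0 s5=0
t8.Δ1 s6=0 s3=0 s4=1 s0=1 s7=0 s1=1 clk=1 s2=0 s5=0
t8.Δ2 s6=0 s3=0 s4=1 s0=0 s7=0 s1=1 clk=1 s2=1 s5=0
t8.Δ3 s6=0 s3=0 s4=1 s0=1 s7=0 s1=1 clk=1 s2=1 s5=0
t8.Δ4 s6=0 s3=0 s4=1 s0=1 s7=0 s1=0 clk=1 s2=1 s5=0
t9.Δ0 s6=0 s3=0 s4=1 s0=1 s7=0 s1=0 clk=1 s2=1 s5=0
t9.Δ1 s6=0 s3=0 s4=1 s0=1 s7=0 s1=0 clk=0 s2=1 s5=0
t10.Δ0 s6=0 s3=0 s4=1 s0=1 s7=0 s1=0 clk=0 s2=1 s5=0
t10.Δ1 s6=0 s3=0 s4=1 s0=1 s7=1 s1=0 clk=1 s2=1 s5=0
t10.Δ2 s6=0 s3=0 s4=1 s0=1 s7=1 s1=0 clk=1 s2=0 s5=0
t10.Δ3 s6=0 s3=0 s4=1 s0=1 s7=1 s1=1 clk=1 s2=0 s5=0
t11.Δ0 s6=0 s3=0 s4=1 s0=1 s7=1 s1=1 clk=1 s2=0 s5=0
t11.Δ1 s6=0 s3=0 s4=1 s0=1 s7=1 s1=1 clk=0 s2=0 s5=0
t12.Δ0 s6=0 s3=0 s4=1 s0=1 s7=1 s1=1 clk=0 s2=0 s5=0
t12.Δ1 s6=0 s3=0 s4=1 s0=1 s7=1 s1=1 clk=1 s2=0 s5=0
t12.Δ2 s6=0 s3=0 s4=1 s0=1 s7=1 s1=1 clk=1 s2=1 s5=0
t12.Δ3 s6=0 s3=0 s4=1 s0=1 s7=1 s1=0 clk=1 s2=1 s5=0
t13.Δ0 s6=0 s3=0 s4=1 s0=1 s7=1 s1=0 clk=1 s2=1 s5=0
t13.Δ1 s6=0 s3=0 s4=1 s0=1 s7=1 s1=0 clk=0 s2=1 s5=0
t14.Δ0 s6=0 s3=0 s4=1 s0=1 s7=1 s1=0 clk=0 s2=1 s5=0
t14.Δ1 s6=0 s3=0 s4=1 s0=1 s7=1 s1=0 clk=1 s2=1 s5=0
t14.Δ2 s6=0 s3=0 s4=1 s0=1 s7=1 s1=0 clk=1 s2=0 s5=0
t14.Δ3 s6=0 s3=0 s4=1 s0=1 s7=1 s1=1 clk=1 s2=0 s5=0
t15.Δ0 s6=0 s3=0 s4=1 s0=1 s7=1 s1=1 clk=1 s2=0 s5=0
t15.Δ1 s6=0 s3=0 s4=1 s0=1 s7=0 s1=1 clk=0 s2=0 s5=0
t15.Δ2 s6=0 s3=0 s4=1 s0=0 s7=0 s1=1 clk=0 s2=0 s5=0
t15.Δ3 s6=0 s3=0 s4=1 s0=0 s7=0 s1=0 clk=0 s2=0 s5=0
t16.Δ0 s6=0 s3=0 s4=1 s0=0 s7=0 s1=0 clk=0 s2=0 s5=0
t16.Δ1 s6=0 s3=0 s4=1 s0=0 s7=0 s1=0 clk=1 s2=0 s5=0
t17.Δ0 s6=0 s3=0 s4=1 s0=0 s7=0 s1=0 clk=1 s2=0 s5=0
t17.Δ1 s6=0 s3=0 s4=1 s0=0 s7=1 s1=0 clk=0 s2=0 s5=0
t17.Δ2 s6=0 s3=0 s4=1 s0=1 s7=1 s1=0 clk=0 s2=0 s5=0
t17.Δ3 s6=0 s3=0 s4=1 s0=1 s7=1 s1=1 clk=0 s2=0 s5=0
t18.Δ0 s6=0 s3=0 s4=1 s0=1 s7=1 s1=1 clk=0 s2=0 s5=0
t18.Δ1 s6=0 s3=0 s4=1 s0=1 s7=0 s1=1 clk=1 s2=0 s5=0
t18.Δ2 s6=0 s3=0 s4=1 s0=0 s7=0 s1=1 clk=1 s2=1 s5=0
t18.Δ3 s6=0 s3=0 s4=1 s0=1 s7=0 s1=1 clk=1 s2=1 s5=0
t18.Δ4 s6=0 s3=0 s4=1 s0=1 s7=0 s1=0 clk=1 s2=1 s5=0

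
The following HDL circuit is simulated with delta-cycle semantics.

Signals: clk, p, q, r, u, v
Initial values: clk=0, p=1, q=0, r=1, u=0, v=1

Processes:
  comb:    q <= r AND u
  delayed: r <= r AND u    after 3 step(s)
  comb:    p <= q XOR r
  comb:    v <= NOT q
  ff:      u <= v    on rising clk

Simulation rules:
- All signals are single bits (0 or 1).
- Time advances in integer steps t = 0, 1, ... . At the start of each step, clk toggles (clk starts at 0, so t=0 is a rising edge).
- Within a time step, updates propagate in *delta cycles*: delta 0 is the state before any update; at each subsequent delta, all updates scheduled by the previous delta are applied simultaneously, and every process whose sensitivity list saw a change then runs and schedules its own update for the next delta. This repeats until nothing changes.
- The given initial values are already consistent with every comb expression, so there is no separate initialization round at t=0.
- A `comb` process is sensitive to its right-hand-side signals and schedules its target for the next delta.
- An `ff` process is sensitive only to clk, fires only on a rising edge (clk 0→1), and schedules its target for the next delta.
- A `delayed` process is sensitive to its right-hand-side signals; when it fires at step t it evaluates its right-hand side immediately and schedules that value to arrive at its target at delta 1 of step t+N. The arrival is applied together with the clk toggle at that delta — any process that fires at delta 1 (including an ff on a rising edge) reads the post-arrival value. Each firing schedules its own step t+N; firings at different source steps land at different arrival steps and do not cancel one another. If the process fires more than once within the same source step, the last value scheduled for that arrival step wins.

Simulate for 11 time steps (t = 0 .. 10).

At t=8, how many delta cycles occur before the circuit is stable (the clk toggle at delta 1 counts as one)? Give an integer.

3

t=0 Δ0: v=1 p=1 u=0 r=1 q=0 clk=0
  Δ1: clk:0→1
  Δ2: u:0→1
  Δ3: q:0→1
  Δ4: v:1→0, p:1→0
  (4Δ to stable)
t=1 Δ0: v=0 p=0 u=1 r=1 q=1 clk=1
  Δ1: clk:1→0
  (1Δ to stable)
t=2 Δ0: v=0 p=0 u=1 r=1 q=1 clk=0
  Δ1: clk:0→1
  Δ2: u:1→0
  Δ3: q:1→0
  Δ4: v:0→1, p:0→1
  (4Δ to stable)
t=3 Δ0: v=1 p=1 u=0 r=1 q=0 clk=1
  Δ1: clk:1→0
  (1Δ to stable)
t=4 Δ0: v=1 p=1 u=0 r=1 q=0 clk=0
  Δ1: clk:0→1
  Δ2: u:0→1
  Δ3: q:0→1
  Δ4: v:1→0, p:1→0
  (4Δ to stable)
t=5 Δ0: v=0 p=0 u=1 r=1 q=1 clk=1
  Δ1: r:1→0, clk:1→0
  Δ2: p:0→1, q:1→0
  Δ3: v:0→1, p:1→0
  (3Δ to stable)
t=6 Δ0: v=1 p=0 u=1 r=0 q=0 clk=0
  Δ1: clk:0→1
  (1Δ to stable)
t=7 Δ0: v=1 p=0 u=1 r=0 q=0 clk=1
  Δ1: r:0→1, clk:1→0
  Δ2: p:0→1, q:0→1
  Δ3: v:1→0, p:1→0
  (3Δ to stable)
t=8 Δ0: v=0 p=0 u=1 r=1 q=1 clk=0
  Δ1: r:1→0, clk:0→1
  Δ2: p:0→1, u:1→0, q:1→0
  Δ3: v:0→1, p:1→0
  (3Δ to stable)
t=9 Δ0: v=1 p=0 u=0 r=0 q=0 clk=1
  Δ1: clk:1→0
  (1Δ to stable)
t=10 Δ0: v=1 p=0 u=0 r=0 q=0 clk=0
  Δ1: r:0→1, clk:0→1
  Δ2: p:0→1, u:0→1
  Δ3: q:0→1
  Δ4: v:1→0, p:1→0
  (4Δ to stable)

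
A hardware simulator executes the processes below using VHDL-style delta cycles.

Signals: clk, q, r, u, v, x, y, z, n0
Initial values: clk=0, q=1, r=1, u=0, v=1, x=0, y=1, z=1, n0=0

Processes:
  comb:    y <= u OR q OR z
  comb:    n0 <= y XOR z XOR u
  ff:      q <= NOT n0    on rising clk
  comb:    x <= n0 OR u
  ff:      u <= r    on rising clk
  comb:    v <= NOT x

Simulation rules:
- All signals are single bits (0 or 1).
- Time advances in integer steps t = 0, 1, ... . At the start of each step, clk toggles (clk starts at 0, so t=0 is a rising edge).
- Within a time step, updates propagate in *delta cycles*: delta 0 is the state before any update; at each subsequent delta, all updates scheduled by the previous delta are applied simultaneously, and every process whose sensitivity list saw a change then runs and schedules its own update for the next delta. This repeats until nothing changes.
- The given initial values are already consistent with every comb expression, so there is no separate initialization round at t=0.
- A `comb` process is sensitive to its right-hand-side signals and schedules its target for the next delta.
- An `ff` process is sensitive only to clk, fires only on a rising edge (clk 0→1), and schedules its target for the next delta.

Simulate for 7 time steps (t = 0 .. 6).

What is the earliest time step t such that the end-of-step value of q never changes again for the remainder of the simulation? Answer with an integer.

[bits: y,x,n0,clk,v,r,z,u,q]
t=0: Δ0=100011101 Δ1=100111101 Δ2=100111111 Δ3=111111111 Δ4=111101111 | 4Δ
t=1: Δ0=111101111 Δ1=111001111 | 1Δ
t=2: Δ0=111001111 Δ1=111101111 Δ2=111101110 | 2Δ
t=3: Δ0=111101110 Δ1=111001110 | 1Δ
t=4: Δ0=111001110 Δ1=111101110 | 1Δ
t=5: Δ0=111101110 Δ1=111001110 | 1Δ
t=6: Δ0=111001110 Δ1=111101110 | 1Δ

2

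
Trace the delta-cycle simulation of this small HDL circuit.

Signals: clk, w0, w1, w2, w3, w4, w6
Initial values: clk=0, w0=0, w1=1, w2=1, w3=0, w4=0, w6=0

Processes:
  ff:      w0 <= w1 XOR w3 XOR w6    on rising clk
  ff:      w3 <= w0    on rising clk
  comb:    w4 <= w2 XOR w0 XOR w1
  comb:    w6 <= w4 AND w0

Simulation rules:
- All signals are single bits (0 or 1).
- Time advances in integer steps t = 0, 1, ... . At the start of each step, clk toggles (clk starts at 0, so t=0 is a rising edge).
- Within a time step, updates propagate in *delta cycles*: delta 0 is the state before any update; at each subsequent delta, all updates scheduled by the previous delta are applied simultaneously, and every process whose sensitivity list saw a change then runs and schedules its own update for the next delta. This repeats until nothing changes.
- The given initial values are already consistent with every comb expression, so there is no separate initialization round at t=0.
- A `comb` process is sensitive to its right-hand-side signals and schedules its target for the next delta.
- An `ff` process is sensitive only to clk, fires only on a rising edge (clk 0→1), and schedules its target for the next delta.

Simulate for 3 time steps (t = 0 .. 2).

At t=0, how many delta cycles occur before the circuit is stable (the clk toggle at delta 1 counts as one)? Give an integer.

4

[bits: w3,w6,clk,w1,w0,w2,w4]
t=0: Δ0=0001010 Δ1=0011010 Δ2=0011110 Δ3=0011111 Δ4=0111111 | 4Δ
t=1: Δ0=0111111 Δ1=0101111 | 1Δ
t=2: Δ0=0101111 Δ1=0111111 Δ2=1111011 Δ3=1011010 | 3Δ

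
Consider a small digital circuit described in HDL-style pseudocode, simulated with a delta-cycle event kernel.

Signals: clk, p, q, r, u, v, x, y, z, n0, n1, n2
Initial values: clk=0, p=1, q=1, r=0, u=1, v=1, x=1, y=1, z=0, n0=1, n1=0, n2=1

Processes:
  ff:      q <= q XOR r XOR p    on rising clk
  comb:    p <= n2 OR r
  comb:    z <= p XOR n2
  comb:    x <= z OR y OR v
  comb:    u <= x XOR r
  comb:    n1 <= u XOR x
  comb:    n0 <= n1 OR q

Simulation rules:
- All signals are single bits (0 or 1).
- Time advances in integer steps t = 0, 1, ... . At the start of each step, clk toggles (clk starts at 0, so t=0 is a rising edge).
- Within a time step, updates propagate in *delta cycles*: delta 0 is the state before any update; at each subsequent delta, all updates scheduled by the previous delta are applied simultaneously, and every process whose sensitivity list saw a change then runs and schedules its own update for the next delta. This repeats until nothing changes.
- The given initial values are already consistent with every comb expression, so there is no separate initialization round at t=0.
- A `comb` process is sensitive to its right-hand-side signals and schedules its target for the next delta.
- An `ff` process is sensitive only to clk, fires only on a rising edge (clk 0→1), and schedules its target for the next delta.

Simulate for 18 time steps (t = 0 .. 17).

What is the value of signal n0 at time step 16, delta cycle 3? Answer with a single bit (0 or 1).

t=0 Δ0: y=1 n0=1 x=1 q=1 v=1 u=1 z=0 p=1 clk=0 r=0 n2=1 n1=0
  Δ1: clk:0→1
  Δ2: q:1→0
  Δ3: n0:1→0
  (3Δ to stable)
t=1 Δ0: y=1 n0=0 x=1 q=0 v=1 u=1 z=0 p=1 clk=1 r=0 n2=1 n1=0
  Δ1: clk:1→0
  (1Δ to stable)
t=2 Δ0: y=1 n0=0 x=1 q=0 v=1 u=1 z=0 p=1 clk=0 r=0 n2=1 n1=0
  Δ1: clk:0→1
  Δ2: q:0→1
  Δ3: n0:0→1
  (3Δ to stable)
t=3 Δ0: y=1 n0=1 x=1 q=1 v=1 u=1 z=0 p=1 clk=1 r=0 n2=1 n1=0
  Δ1: clk:1→0
  (1Δ to stable)
t=4 Δ0: y=1 n0=1 x=1 q=1 v=1 u=1 z=0 p=1 clk=0 r=0 n2=1 n1=0
  Δ1: clk:0→1
  Δ2: q:1→0
  Δ3: n0:1→0
  (3Δ to stable)
t=5 Δ0: y=1 n0=0 x=1 q=0 v=1 u=1 z=0 p=1 clk=1 r=0 n2=1 n1=0
  Δ1: clk:1→0
  (1Δ to stable)
t=6 Δ0: y=1 n0=0 x=1 q=0 v=1 u=1 z=0 p=1 clk=0 r=0 n2=1 n1=0
  Δ1: clk:0→1
  Δ2: q:0→1
  Δ3: n0:0→1
  (3Δ to stable)
t=7 Δ0: y=1 n0=1 x=1 q=1 v=1 u=1 z=0 p=1 clk=1 r=0 n2=1 n1=0
  Δ1: clk:1→0
  (1Δ to stable)
t=8 Δ0: y=1 n0=1 x=1 q=1 v=1 u=1 z=0 p=1 clk=0 r=0 n2=1 n1=0
  Δ1: clk:0→1
  Δ2: q:1→0
  Δ3: n0:1→0
  (3Δ to stable)
t=9 Δ0: y=1 n0=0 x=1 q=0 v=1 u=1 z=0 p=1 clk=1 r=0 n2=1 n1=0
  Δ1: clk:1→0
  (1Δ to stable)
t=10 Δ0: y=1 n0=0 x=1 q=0 v=1 u=1 z=0 p=1 clk=0 r=0 n2=1 n1=0
  Δ1: clk:0→1
  Δ2: q:0→1
  Δ3: n0:0→1
  (3Δ to stable)
t=11 Δ0: y=1 n0=1 x=1 q=1 v=1 u=1 z=0 p=1 clk=1 r=0 n2=1 n1=0
  Δ1: clk:1→0
  (1Δ to stable)
t=12 Δ0: y=1 n0=1 x=1 q=1 v=1 u=1 z=0 p=1 clk=0 r=0 n2=1 n1=0
  Δ1: clk:0→1
  Δ2: q:1→0
  Δ3: n0:1→0
  (3Δ to stable)
t=13 Δ0: y=1 n0=0 x=1 q=0 v=1 u=1 z=0 p=1 clk=1 r=0 n2=1 n1=0
  Δ1: clk:1→0
  (1Δ to stable)
t=14 Δ0: y=1 n0=0 x=1 q=0 v=1 u=1 z=0 p=1 clk=0 r=0 n2=1 n1=0
  Δ1: clk:0→1
  Δ2: q:0→1
  Δ3: n0:0→1
  (3Δ to stable)
t=15 Δ0: y=1 n0=1 x=1 q=1 v=1 u=1 z=0 p=1 clk=1 r=0 n2=1 n1=0
  Δ1: clk:1→0
  (1Δ to stable)
t=16 Δ0: y=1 n0=1 x=1 q=1 v=1 u=1 z=0 p=1 clk=0 r=0 n2=1 n1=0
  Δ1: clk:0→1
  Δ2: q:1→0
  Δ3: n0:1→0
  (3Δ to stable)
t=17 Δ0: y=1 n0=0 x=1 q=0 v=1 u=1 z=0 p=1 clk=1 r=0 n2=1 n1=0
  Δ1: clk:1→0
  (1Δ to stable)

0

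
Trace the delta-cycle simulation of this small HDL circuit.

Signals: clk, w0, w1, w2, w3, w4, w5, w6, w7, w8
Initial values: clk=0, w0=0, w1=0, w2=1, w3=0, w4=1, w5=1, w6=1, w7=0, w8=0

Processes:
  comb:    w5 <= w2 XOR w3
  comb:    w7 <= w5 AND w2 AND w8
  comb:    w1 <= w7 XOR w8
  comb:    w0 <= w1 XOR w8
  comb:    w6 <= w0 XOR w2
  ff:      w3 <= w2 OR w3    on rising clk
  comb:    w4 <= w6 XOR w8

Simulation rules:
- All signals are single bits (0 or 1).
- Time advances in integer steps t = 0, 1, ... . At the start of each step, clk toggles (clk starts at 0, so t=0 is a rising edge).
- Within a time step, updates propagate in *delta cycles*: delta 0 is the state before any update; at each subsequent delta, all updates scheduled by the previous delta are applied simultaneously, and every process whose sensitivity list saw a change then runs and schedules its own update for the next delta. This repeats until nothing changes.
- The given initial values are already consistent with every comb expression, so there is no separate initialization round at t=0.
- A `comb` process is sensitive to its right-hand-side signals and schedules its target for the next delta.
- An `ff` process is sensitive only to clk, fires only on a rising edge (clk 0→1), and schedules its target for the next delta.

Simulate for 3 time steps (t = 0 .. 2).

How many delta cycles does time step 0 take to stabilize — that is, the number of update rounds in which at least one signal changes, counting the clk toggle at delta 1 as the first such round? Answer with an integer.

3

t=0 Δ0: w0=0 w5=1 w3=0 w1=0 w4=1 w7=0 clk=0 w8=0 w2=1 w6=1
  Δ1: clk:0→1
  Δ2: w3:0→1
  Δ3: w5:1→0
  (3Δ to stable)
t=1 Δ0: w0=0 w5=0 w3=1 w1=0 w4=1 w7=0 clk=1 w8=0 w2=1 w6=1
  Δ1: clk:1→0
  (1Δ to stable)
t=2 Δ0: w0=0 w5=0 w3=1 w1=0 w4=1 w7=0 clk=0 w8=0 w2=1 w6=1
  Δ1: clk:0→1
  (1Δ to stable)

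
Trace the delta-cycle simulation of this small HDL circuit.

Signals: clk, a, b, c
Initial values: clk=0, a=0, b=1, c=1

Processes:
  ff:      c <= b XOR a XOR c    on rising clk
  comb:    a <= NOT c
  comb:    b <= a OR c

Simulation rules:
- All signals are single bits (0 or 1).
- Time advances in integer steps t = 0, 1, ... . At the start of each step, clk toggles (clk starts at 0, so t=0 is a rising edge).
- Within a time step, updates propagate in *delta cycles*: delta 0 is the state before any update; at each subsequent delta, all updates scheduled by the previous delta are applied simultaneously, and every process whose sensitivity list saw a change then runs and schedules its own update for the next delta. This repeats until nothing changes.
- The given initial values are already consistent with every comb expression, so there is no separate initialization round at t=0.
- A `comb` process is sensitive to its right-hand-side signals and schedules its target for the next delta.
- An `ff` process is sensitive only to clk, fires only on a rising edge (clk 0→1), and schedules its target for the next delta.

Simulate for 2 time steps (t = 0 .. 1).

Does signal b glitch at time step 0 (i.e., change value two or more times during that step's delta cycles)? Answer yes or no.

[bits: c,clk,a,b]
t=0: Δ0=1001 Δ1=1101 Δ2=0101 Δ3=0110 Δ4=0111 | 4Δ
t=1: Δ0=0111 Δ1=0011 | 1Δ

yes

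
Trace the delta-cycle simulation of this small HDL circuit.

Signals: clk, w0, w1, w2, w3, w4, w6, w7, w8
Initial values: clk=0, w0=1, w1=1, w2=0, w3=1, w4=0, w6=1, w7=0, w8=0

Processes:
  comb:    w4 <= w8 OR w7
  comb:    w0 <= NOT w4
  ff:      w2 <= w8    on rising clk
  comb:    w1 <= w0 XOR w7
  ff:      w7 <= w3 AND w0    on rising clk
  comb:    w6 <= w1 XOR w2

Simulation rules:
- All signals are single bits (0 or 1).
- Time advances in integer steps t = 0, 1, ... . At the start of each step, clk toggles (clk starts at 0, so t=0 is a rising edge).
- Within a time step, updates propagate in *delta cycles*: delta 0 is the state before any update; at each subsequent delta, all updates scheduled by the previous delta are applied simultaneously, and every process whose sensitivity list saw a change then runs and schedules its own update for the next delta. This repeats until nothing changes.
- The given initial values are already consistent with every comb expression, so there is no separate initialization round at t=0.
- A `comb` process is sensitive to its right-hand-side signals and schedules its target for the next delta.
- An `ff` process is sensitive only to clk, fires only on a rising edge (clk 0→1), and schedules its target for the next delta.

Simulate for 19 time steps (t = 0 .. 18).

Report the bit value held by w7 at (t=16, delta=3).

[bits: clk,w4,w1,w2,w6,w0,w8,w7,w3]
t=0: Δ0=001011001 Δ1=101011001 Δ2=101011011 Δ3=110011011 Δ4=110000011 Δ5=111000011 Δ6=111010011 | 6Δ
t=1: Δ0=111010011 Δ1=011010011 | 1Δ
t=2: Δ0=011010011 Δ1=111010011 Δ2=111010001 Δ3=100010001 Δ4=100001001 Δ5=101001001 Δ6=101011001 | 6Δ
t=3: Δ0=101011001 Δ1=001011001 | 1Δ
t=4: Δ0=001011001 Δ1=101011001 Δ2=101011011 Δ3=110011011 Δ4=110000011 Δ5=111000011 Δ6=111010011 | 6Δ
t=5: Δ0=111010011 Δ1=011010011 | 1Δ
t=6: Δ0=011010011 Δ1=111010011 Δ2=111010001 Δ3=100010001 Δ4=100001001 Δ5=101001001 Δ6=101011001 | 6Δ
t=7: Δ0=101011001 Δ1=001011001 | 1Δ
t=8: Δ0=001011001 Δ1=101011001 Δ2=101011011 Δ3=110011011 Δ4=110000011 Δ5=111000011 Δ6=111010011 | 6Δ
t=9: Δ0=111010011 Δ1=011010011 | 1Δ
t=10: Δ0=011010011 Δ1=111010011 Δ2=111010001 Δ3=100010001 Δ4=100001001 Δ5=101001001 Δ6=101011001 | 6Δ
t=11: Δ0=101011001 Δ1=001011001 | 1Δ
t=12: Δ0=001011001 Δ1=101011001 Δ2=101011011 Δ3=110011011 Δ4=110000011 Δ5=111000011 Δ6=111010011 | 6Δ
t=13: Δ0=111010011 Δ1=011010011 | 1Δ
t=14: Δ0=011010011 Δ1=111010011 Δ2=111010001 Δ3=100010001 Δ4=100001001 Δ5=101001001 Δ6=101011001 | 6Δ
t=15: Δ0=101011001 Δ1=001011001 | 1Δ
t=16: Δ0=001011001 Δ1=101011001 Δ2=101011011 Δ3=110011011 Δ4=110000011 Δ5=111000011 Δ6=111010011 | 6Δ
t=17: Δ0=111010011 Δ1=011010011 | 1Δ
t=18: Δ0=011010011 Δ1=111010011 Δ2=111010001 Δ3=100010001 Δ4=100001001 Δ5=101001001 Δ6=101011001 | 6Δ

1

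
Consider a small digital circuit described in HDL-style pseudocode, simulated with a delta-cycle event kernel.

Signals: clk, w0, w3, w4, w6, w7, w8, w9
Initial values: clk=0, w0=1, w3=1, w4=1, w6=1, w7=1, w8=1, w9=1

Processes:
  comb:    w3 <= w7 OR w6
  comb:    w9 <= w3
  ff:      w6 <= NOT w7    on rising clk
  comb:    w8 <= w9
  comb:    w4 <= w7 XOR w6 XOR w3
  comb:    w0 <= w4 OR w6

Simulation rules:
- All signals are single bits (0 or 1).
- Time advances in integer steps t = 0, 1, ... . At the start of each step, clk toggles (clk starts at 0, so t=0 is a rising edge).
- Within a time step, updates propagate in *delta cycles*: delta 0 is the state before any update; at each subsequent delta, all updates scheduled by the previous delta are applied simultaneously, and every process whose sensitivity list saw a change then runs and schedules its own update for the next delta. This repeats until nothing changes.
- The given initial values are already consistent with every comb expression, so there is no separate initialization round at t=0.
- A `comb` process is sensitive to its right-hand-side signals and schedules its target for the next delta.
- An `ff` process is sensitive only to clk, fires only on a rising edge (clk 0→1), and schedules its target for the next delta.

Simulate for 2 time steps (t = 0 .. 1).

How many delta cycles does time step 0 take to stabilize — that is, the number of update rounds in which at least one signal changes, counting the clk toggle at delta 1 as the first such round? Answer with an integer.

4

t=0 Δ0: w3=1 clk=0 w0=1 w9=1 w4=1 w7=1 w8=1 w6=1
  Δ1: clk:0→1
  Δ2: w6:1→0
  Δ3: w4:1→0
  Δ4: w0:1→0
  (4Δ to stable)
t=1 Δ0: w3=1 clk=1 w0=0 w9=1 w4=0 w7=1 w8=1 w6=0
  Δ1: clk:1→0
  (1Δ to stable)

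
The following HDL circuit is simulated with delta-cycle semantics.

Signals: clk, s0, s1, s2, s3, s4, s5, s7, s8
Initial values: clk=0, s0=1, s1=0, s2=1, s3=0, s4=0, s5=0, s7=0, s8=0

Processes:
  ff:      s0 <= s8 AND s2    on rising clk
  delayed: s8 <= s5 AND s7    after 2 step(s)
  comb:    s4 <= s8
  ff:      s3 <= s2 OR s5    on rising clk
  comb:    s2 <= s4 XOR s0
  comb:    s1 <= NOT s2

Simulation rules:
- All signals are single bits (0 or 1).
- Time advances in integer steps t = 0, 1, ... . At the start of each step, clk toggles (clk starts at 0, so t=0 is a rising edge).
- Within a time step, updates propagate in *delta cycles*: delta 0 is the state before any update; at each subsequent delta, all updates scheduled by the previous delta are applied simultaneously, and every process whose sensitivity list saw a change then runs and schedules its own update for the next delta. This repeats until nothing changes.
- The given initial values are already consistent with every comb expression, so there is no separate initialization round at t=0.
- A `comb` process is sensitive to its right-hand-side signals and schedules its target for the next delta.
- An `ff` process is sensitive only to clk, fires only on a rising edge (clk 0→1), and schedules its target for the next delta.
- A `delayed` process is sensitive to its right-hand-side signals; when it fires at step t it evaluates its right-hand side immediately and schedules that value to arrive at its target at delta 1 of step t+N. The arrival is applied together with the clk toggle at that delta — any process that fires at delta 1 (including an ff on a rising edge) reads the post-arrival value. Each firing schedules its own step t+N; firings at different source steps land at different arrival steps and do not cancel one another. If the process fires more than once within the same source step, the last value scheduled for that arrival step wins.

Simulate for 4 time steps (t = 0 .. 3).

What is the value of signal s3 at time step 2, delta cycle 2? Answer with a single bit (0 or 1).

t0.Δ0 clk=0 s7=0 s0=1 s2=1 s8=0 s1=0 s3=0 s5=0 s4=0
t0.Δ1 clk=1 s7=0 s0=1 s2=1 s8=0 s1=0 s3=0 s5=0 s4=0
t0.Δ2 clk=1 s7=0 s0=0 s2=1 s8=0 s1=0 s3=1 s5=0 s4=0
t0.Δ3 clk=1 s7=0 s0=0 s2=0 s8=0 s1=0 s3=1 s5=0 s4=0
t0.Δ4 clk=1 s7=0 s0=0 s2=0 s8=0 s1=1 s3=1 s5=0 s4=0
t1.Δ0 clk=1 s7=0 s0=0 s2=0 s8=0 s1=1 s3=1 s5=0 s4=0
t1.Δ1 clk=0 s7=0 s0=0 s2=0 s8=0 s1=1 s3=1 s5=0 s4=0
t2.Δ0 clk=0 s7=0 s0=0 s2=0 s8=0 s1=1 s3=1 s5=0 s4=0
t2.Δ1 clk=1 s7=0 s0=0 s2=0 s8=0 s1=1 s3=1 s5=0 s4=0
t2.Δ2 clk=1 s7=0 s0=0 s2=0 s8=0 s1=1 s3=0 s5=0 s4=0
t3.Δ0 clk=1 s7=0 s0=0 s2=0 s8=0 s1=1 s3=0 s5=0 s4=0
t3.Δ1 clk=0 s7=0 s0=0 s2=0 s8=0 s1=1 s3=0 s5=0 s4=0

0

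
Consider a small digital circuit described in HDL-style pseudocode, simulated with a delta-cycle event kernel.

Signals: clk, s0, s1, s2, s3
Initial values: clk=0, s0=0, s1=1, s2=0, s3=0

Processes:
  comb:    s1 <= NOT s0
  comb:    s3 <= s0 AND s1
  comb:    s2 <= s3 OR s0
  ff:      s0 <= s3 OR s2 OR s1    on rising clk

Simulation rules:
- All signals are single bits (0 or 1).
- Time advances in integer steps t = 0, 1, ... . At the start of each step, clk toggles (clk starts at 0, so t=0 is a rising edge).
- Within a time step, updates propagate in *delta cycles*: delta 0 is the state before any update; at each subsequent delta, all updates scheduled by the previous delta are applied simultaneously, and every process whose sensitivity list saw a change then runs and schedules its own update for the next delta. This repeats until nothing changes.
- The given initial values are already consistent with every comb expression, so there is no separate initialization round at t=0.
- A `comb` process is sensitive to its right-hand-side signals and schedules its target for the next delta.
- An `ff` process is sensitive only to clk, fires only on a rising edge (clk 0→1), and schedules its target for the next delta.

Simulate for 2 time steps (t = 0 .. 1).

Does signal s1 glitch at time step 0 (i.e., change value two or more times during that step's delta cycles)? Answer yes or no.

no

[bits: s1,s2,s0,clk,s3]
t=0: Δ0=10000 Δ1=10010 Δ2=10110 Δ3=01111 Δ4=01110 | 4Δ
t=1: Δ0=01110 Δ1=01100 | 1Δ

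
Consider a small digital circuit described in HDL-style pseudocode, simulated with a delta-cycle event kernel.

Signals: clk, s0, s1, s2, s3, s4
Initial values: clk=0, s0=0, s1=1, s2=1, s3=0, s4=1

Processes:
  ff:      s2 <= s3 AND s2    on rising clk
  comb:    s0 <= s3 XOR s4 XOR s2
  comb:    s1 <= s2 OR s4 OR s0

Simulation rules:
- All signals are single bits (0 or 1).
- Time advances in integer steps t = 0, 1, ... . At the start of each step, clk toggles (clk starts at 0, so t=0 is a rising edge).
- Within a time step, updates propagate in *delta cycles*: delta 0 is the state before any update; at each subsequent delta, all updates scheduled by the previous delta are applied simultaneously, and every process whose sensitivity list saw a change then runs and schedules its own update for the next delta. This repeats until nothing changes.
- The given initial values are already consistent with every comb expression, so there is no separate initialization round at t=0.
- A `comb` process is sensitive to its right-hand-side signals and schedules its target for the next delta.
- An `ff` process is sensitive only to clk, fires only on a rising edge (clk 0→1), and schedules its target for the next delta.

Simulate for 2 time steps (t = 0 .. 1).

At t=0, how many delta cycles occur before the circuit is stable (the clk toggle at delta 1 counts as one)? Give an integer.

[bits: s2,s4,s3,s1,clk,s0]
t=0: Δ0=110100 Δ1=110110 Δ2=010110 Δ3=010111 | 3Δ
t=1: Δ0=010111 Δ1=010101 | 1Δ

3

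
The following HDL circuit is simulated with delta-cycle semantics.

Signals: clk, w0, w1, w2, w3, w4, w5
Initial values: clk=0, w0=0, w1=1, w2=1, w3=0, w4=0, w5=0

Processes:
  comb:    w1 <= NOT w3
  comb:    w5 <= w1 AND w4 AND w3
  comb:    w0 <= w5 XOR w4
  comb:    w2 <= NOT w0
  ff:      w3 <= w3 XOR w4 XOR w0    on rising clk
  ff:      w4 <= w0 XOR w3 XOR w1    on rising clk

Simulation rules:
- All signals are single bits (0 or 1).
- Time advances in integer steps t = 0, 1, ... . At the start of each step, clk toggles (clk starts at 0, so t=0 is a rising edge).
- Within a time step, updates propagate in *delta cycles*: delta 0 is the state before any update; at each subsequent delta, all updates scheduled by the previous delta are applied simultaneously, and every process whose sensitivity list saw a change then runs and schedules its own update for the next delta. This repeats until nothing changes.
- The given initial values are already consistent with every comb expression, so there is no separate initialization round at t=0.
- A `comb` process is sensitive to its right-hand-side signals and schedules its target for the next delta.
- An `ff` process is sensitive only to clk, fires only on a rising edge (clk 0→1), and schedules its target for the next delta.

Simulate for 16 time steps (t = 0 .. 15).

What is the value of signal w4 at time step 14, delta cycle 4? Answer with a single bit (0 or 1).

t0.Δ0 w4=0 w5=0 w2=1 w3=0 w1=1 w0=0 clk=0
t0.Δ1 w4=0 w5=0 w2=1 w3=0 w1=1 w0=0 clk=1
t0.Δ2 w4=1 w5=0 w2=1 w3=0 w1=1 w0=0 clk=1
t0.Δ3 w4=1 w5=0 w2=1 w3=0 w1=1 w0=1 clk=1
t0.Δ4 w4=1 w5=0 w2=0 w3=0 w1=1 w0=1 clk=1
t1.Δ0 w4=1 w5=0 w2=0 w3=0 w1=1 w0=1 clk=1
t1.Δ1 w4=1 w5=0 w2=0 w3=0 w1=1 w0=1 clk=0
t2.Δ0 w4=1 w5=0 w2=0 w3=0 w1=1 w0=1 clk=0
t2.Δ1 w4=1 w5=0 w2=0 w3=0 w1=1 w0=1 clk=1
t2.Δ2 w4=0 w5=0 w2=0 w3=0 w1=1 w0=1 clk=1
t2.Δ3 w4=0 w5=0 w2=0 w3=0 w1=1 w0=0 clk=1
t2.Δ4 w4=0 w5=0 w2=1 w3=0 w1=1 w0=0 clk=1
t3.Δ0 w4=0 w5=0 w2=1 w3=0 w1=1 w0=0 clk=1
t3.Δ1 w4=0 w5=0 w2=1 w3=0 w1=1 w0=0 clk=0
t4.Δ0 w4=0 w5=0 w2=1 w3=0 w1=1 w0=0 clk=0
t4.Δ1 w4=0 w5=0 w2=1 w3=0 w1=1 w0=0 clk=1
t4.Δ2 w4=1 w5=0 w2=1 w3=0 w1=1 w0=0 clk=1
t4.Δ3 w4=1 w5=0 w2=1 w3=0 w1=1 w0=1 clk=1
t4.Δ4 w4=1 w5=0 w2=0 w3=0 w1=1 w0=1 clk=1
t5.Δ0 w4=1 w5=0 w2=0 w3=0 w1=1 w0=1 clk=1
t5.Δ1 w4=1 w5=0 w2=0 w3=0 w1=1 w0=1 clk=0
t6.Δ0 w4=1 w5=0 w2=0 w3=0 w1=1 w0=1 clk=0
t6.Δ1 w4=1 w5=0 w2=0 w3=0 w1=1 w0=1 clk=1
t6.Δ2 w4=0 w5=0 w2=0 w3=0 w1=1 w0=1 clk=1
t6.Δ3 w4=0 w5=0 w2=0 w3=0 w1=1 w0=0 clk=1
t6.Δ4 w4=0 w5=0 w2=1 w3=0 w1=1 w0=0 clk=1
t7.Δ0 w4=0 w5=0 w2=1 w3=0 w1=1 w0=0 clk=1
t7.Δ1 w4=0 w5=0 w2=1 w3=0 w1=1 w0=0 clk=0
t8.Δ0 w4=0 w5=0 w2=1 w3=0 w1=1 w0=0 clk=0
t8.Δ1 w4=0 w5=0 w2=1 w3=0 w1=1 w0=0 clk=1
t8.Δ2 w4=1 w5=0 w2=1 w3=0 w1=1 w0=0 clk=1
t8.Δ3 w4=1 w5=0 w2=1 w3=0 w1=1 w0=1 clk=1
t8.Δ4 w4=1 w5=0 w2=0 w3=0 w1=1 w0=1 clk=1
t9.Δ0 w4=1 w5=0 w2=0 w3=0 w1=1 w0=1 clk=1
t9.Δ1 w4=1 w5=0 w2=0 w3=0 w1=1 w0=1 clk=0
t10.Δ0 w4=1 w5=0 w2=0 w3=0 w1=1 w0=1 clk=0
t10.Δ1 w4=1 w5=0 w2=0 w3=0 w1=1 w0=1 clk=1
t10.Δ2 w4=0 w5=0 w2=0 w3=0 w1=1 w0=1 clk=1
t10.Δ3 w4=0 w5=0 w2=0 w3=0 w1=1 w0=0 clk=1
t10.Δ4 w4=0 w5=0 w2=1 w3=0 w1=1 w0=0 clk=1
t11.Δ0 w4=0 w5=0 w2=1 w3=0 w1=1 w0=0 clk=1
t11.Δ1 w4=0 w5=0 w2=1 w3=0 w1=1 w0=0 clk=0
t12.Δ0 w4=0 w5=0 w2=1 w3=0 w1=1 w0=0 clk=0
t12.Δ1 w4=0 w5=0 w2=1 w3=0 w1=1 w0=0 clk=1
t12.Δ2 w4=1 w5=0 w2=1 w3=0 w1=1 w0=0 clk=1
t12.Δ3 w4=1 w5=0 w2=1 w3=0 w1=1 w0=1 clk=1
t12.Δ4 w4=1 w5=0 w2=0 w3=0 w1=1 w0=1 clk=1
t13.Δ0 w4=1 w5=0 w2=0 w3=0 w1=1 w0=1 clk=1
t13.Δ1 w4=1 w5=0 w2=0 w3=0 w1=1 w0=1 clk=0
t14.Δ0 w4=1 w5=0 w2=0 w3=0 w1=1 w0=1 clk=0
t14.Δ1 w4=1 w5=0 w2=0 w3=0 w1=1 w0=1 clk=1
t14.Δ2 w4=0 w5=0 w2=0 w3=0 w1=1 w0=1 clk=1
t14.Δ3 w4=0 w5=0 w2=0 w3=0 w1=1 w0=0 clk=1
t14.Δ4 w4=0 w5=0 w2=1 w3=0 w1=1 w0=0 clk=1
t15.Δ0 w4=0 w5=0 w2=1 w3=0 w1=1 w0=0 clk=1
t15.Δ1 w4=0 w5=0 w2=1 w3=0 w1=1 w0=0 clk=0

0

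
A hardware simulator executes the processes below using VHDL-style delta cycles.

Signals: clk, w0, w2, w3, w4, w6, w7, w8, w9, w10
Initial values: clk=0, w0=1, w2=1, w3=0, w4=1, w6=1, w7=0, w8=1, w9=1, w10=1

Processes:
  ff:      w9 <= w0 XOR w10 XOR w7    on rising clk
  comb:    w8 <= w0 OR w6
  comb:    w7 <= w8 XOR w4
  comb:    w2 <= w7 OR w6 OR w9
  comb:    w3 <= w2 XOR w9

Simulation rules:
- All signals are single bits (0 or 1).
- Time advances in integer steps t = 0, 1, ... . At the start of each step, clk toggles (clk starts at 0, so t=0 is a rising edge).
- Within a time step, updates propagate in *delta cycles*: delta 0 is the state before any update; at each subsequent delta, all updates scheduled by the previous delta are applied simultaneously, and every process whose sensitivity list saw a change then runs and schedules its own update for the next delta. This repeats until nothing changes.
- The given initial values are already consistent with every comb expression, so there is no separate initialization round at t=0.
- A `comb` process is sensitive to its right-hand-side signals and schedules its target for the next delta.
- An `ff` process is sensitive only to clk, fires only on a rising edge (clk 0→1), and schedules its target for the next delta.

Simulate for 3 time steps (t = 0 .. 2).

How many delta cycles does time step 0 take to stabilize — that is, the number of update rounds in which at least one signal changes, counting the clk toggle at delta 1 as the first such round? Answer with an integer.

3

[bits: w7,w9,w3,w0,w10,w6,w4,w2,clk,w8]
t=0: Δ0=0101111101 Δ1=0101111111 Δ2=0001111111 Δ3=0011111111 | 3Δ
t=1: Δ0=0011111111 Δ1=0011111101 | 1Δ
t=2: Δ0=0011111101 Δ1=0011111111 | 1Δ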